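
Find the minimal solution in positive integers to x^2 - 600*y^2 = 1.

(x, y) = (49, 2)

First expand sqrt(600) as a continued fraction. With x_i = (sqrt(600) + m_i)/d_i and (m_0, d_0) = (0, 1): a_0 = floor(sqrt(600)) = 24, since 24^2 = 576 <= 600 < 625 = 25^2.
Iterate m_{i+1} = d_i*a_i - m_i, d_{i+1} = (600 - m_{i+1}^2)/d_i, a_{i+1} = floor((a_0 + m_{i+1})/d_{i+1}):
  m_1 = 1*24 - 0 = 24, d_1 = (600 - 24^2)/1 = 24/1 = 24, a_1 = floor((24 + 24)/24) = 2.
  m_2 = 24*2 - 24 = 24, d_2 = (600 - 24^2)/24 = 24/24 = 1, a_2 = floor((24 + 24)/1) = 48.
  m_3 = 1*48 - 24 = 24, d_3 = (600 - 24^2)/1 = 24/1 = 24: (m_3, d_3) = (m_1, d_1) = (24, 24), so from here the quotients repeat a_1, a_2; the period length is 2.
So sqrt(600) = [24; (2, 48)] with period length k = 2.
k is even, so the fundamental solution of x^2 - 600y^2 = 1 is (p_{k-1}, q_{k-1}) = (p_1, q_1); compute convergents through index 1.
Convergents (p_i = a_i*p_{i-1} + p_{i-2}, q_i = a_i*q_{i-1} + q_{i-2} with p_{-2}=0, p_{-1}=1, q_{-2}=1, q_{-1}=0):
  i=0: a_0=24, p_0 = 24*1 + 0 = 24, q_0 = 24*0 + 1 = 1.
  i=1: a_1=2, p_1 = 2*24 + 1 = 49, q_1 = 2*1 + 0 = 2.
Check: 49^2 - 600*2^2 = 2401 - 2400 = 1, so (x, y) = (49, 2) solves the equation, and by the theorem it is the least positive solution.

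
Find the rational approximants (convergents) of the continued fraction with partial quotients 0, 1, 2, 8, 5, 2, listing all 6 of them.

0/1, 1/1, 2/3, 17/25, 87/128, 191/281

Using the convergent recurrence p_i = a_i*p_{i-1} + p_{i-2}, q_i = a_i*q_{i-1} + q_{i-2} with p_{-2}=0, p_{-1}=1, q_{-2}=1, q_{-1}=0:
  i=0: a_0=0, p_0 = 0*1 + 0 = 0, q_0 = 0*0 + 1 = 1.
  i=1: a_1=1, p_1 = 1*0 + 1 = 1, q_1 = 1*1 + 0 = 1.
  i=2: a_2=2, p_2 = 2*1 + 0 = 2, q_2 = 2*1 + 1 = 3.
  i=3: a_3=8, p_3 = 8*2 + 1 = 17, q_3 = 8*3 + 1 = 25.
  i=4: a_4=5, p_4 = 5*17 + 2 = 87, q_4 = 5*25 + 3 = 128.
  i=5: a_5=2, p_5 = 2*87 + 17 = 191, q_5 = 2*128 + 25 = 281.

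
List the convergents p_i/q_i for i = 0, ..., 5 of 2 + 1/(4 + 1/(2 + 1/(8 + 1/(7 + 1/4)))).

Using the convergent recurrence p_i = a_i*p_{i-1} + p_{i-2}, q_i = a_i*q_{i-1} + q_{i-2} with p_{-2}=0, p_{-1}=1, q_{-2}=1, q_{-1}=0:
  i=0: a_0=2, p_0 = 2*1 + 0 = 2, q_0 = 2*0 + 1 = 1.
  i=1: a_1=4, p_1 = 4*2 + 1 = 9, q_1 = 4*1 + 0 = 4.
  i=2: a_2=2, p_2 = 2*9 + 2 = 20, q_2 = 2*4 + 1 = 9.
  i=3: a_3=8, p_3 = 8*20 + 9 = 169, q_3 = 8*9 + 4 = 76.
  i=4: a_4=7, p_4 = 7*169 + 20 = 1203, q_4 = 7*76 + 9 = 541.
  i=5: a_5=4, p_5 = 4*1203 + 169 = 4981, q_5 = 4*541 + 76 = 2240.

2/1, 9/4, 20/9, 169/76, 1203/541, 4981/2240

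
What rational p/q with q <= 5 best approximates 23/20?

Expand x = 23/20 as a continued fraction with the Euclidean algorithm:
  23 = 1*20 + 3, so a_0 = 1.
  20 = 6*3 + 2, so a_1 = 6.
  3 = 1*2 + 1, so a_2 = 1.
  2 = 2*1 + 0, so a_3 = 2.
so x = [1; 6, 1, 2].
Convergents (p_i = a_i*p_{i-1} + p_{i-2}, q_i = a_i*q_{i-1} + q_{i-2} with p_{-2}=0, p_{-1}=1, q_{-2}=1, q_{-1}=0), until the denominator exceeds 5:
  i=0: a_0=1, p_0 = 1*1 + 0 = 1, q_0 = 1*0 + 1 = 1.
  i=1: a_1=6, p_1 = 6*1 + 1 = 7, q_1 = 6*1 + 0 = 6.
q_1 = 6 > 5, so the last convergent with denominator <= 5 is p_0/q_0 = 1/1.
The closest fraction with denominator <= 5 is either p_0/q_0 or the intermediate fraction (k*p_0 + p_{-1})/(k*q_0 + q_{-1}) with the largest k >= 1 whose denominator stays <= 5; these approach x as k grows, and every other convergent or intermediate fraction in range is farther away.
Largest k: floor((5 - q_{-1})/q_0) = floor((5 - 0)/1) = 5 (using the seeds p_{-1} = 1, q_{-1} = 0).
That gives (5*1 + 1)/(5*1 + 0) = 6/5.
Compare the errors: |x - 1/1| = |23*1 - 1*20|/(20*1) = 3/20, and |x - 6/5| = |23*5 - 6*20|/(20*5) = 5/100.
Cross-multiplying, 5*20 = 100 < 300 = 3*100, so 5/100 is smaller: the intermediate fraction 6/5 is closer to x than 1/1.

6/5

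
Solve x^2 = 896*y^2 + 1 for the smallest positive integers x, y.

(x, y) = (449, 15)

First expand sqrt(896) as a continued fraction. With x_i = (sqrt(896) + m_i)/d_i and (m_0, d_0) = (0, 1): a_0 = floor(sqrt(896)) = 29, since 29^2 = 841 <= 896 < 900 = 30^2.
Iterate m_{i+1} = d_i*a_i - m_i, d_{i+1} = (896 - m_{i+1}^2)/d_i, a_{i+1} = floor((a_0 + m_{i+1})/d_{i+1}):
  m_1 = 1*29 - 0 = 29, d_1 = (896 - 29^2)/1 = 55/1 = 55, a_1 = floor((29 + 29)/55) = 1.
  m_2 = 55*1 - 29 = 26, d_2 = (896 - 26^2)/55 = 220/55 = 4, a_2 = floor((29 + 26)/4) = 13.
  m_3 = 4*13 - 26 = 26, d_3 = (896 - 26^2)/4 = 220/4 = 55, a_3 = floor((29 + 26)/55) = 1.
  m_4 = 55*1 - 26 = 29, d_4 = (896 - 29^2)/55 = 55/55 = 1, a_4 = floor((29 + 29)/1) = 58.
  m_5 = 1*58 - 29 = 29, d_5 = (896 - 29^2)/1 = 55/1 = 55: (m_5, d_5) = (m_1, d_1) = (29, 55), so from here the quotients repeat a_1, ..., a_4; the period length is 4.
So sqrt(896) = [29; (1, 13, 1, 58)] with period length k = 4.
k is even, so the fundamental solution of x^2 - 896y^2 = 1 is (p_{k-1}, q_{k-1}) = (p_3, q_3); compute convergents through index 3.
Convergents (p_i = a_i*p_{i-1} + p_{i-2}, q_i = a_i*q_{i-1} + q_{i-2} with p_{-2}=0, p_{-1}=1, q_{-2}=1, q_{-1}=0):
  i=0: a_0=29, p_0 = 29*1 + 0 = 29, q_0 = 29*0 + 1 = 1.
  i=1: a_1=1, p_1 = 1*29 + 1 = 30, q_1 = 1*1 + 0 = 1.
  i=2: a_2=13, p_2 = 13*30 + 29 = 419, q_2 = 13*1 + 1 = 14.
  i=3: a_3=1, p_3 = 1*419 + 30 = 449, q_3 = 1*14 + 1 = 15.
Check: 449^2 - 896*15^2 = 201601 - 201600 = 1, so (x, y) = (449, 15) solves the equation, and by the theorem it is the least positive solution.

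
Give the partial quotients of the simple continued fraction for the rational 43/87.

Run the Euclidean algorithm on 43 and 87; the successive quotients are the partial quotients a_0, a_1, ... (each step inverts the fractional part left over by the previous one):
  43 = 0*87 + 43, so a_0 = 0.
  87 = 2*43 + 1, so a_1 = 2.
  43 = 43*1 + 0, so a_2 = 43.
The remainder reaches 0 after 3 divisions, so the expansion has 3 partial quotients, read off in order.

[0; 2, 43]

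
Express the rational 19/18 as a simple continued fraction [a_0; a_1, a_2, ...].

Run the Euclidean algorithm on 19 and 18; the successive quotients are the partial quotients a_0, a_1, ... (each step inverts the fractional part left over by the previous one):
  19 = 1*18 + 1, so a_0 = 1.
  18 = 18*1 + 0, so a_1 = 18.
The remainder reaches 0 after 2 divisions, so the expansion has 2 partial quotients, read off in order.

[1; 18]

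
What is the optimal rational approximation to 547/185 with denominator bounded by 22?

Expand x = 547/185 as a continued fraction with the Euclidean algorithm:
  547 = 2*185 + 177, so a_0 = 2.
  185 = 1*177 + 8, so a_1 = 1.
  177 = 22*8 + 1, so a_2 = 22.
  8 = 8*1 + 0, so a_3 = 8.
so x = [2; 1, 22, 8].
Convergents (p_i = a_i*p_{i-1} + p_{i-2}, q_i = a_i*q_{i-1} + q_{i-2} with p_{-2}=0, p_{-1}=1, q_{-2}=1, q_{-1}=0), until the denominator exceeds 22:
  i=0: a_0=2, p_0 = 2*1 + 0 = 2, q_0 = 2*0 + 1 = 1.
  i=1: a_1=1, p_1 = 1*2 + 1 = 3, q_1 = 1*1 + 0 = 1.
  i=2: a_2=22, p_2 = 22*3 + 2 = 68, q_2 = 22*1 + 1 = 23.
q_2 = 23 > 22, so the last convergent with denominator <= 22 is p_1/q_1 = 3/1.
The closest fraction with denominator <= 22 is either p_1/q_1 or the intermediate fraction (k*p_1 + p_0)/(k*q_1 + q_0) with the largest k >= 1 whose denominator stays <= 22; these approach x as k grows, and every other convergent or intermediate fraction in range is farther away.
Largest k: floor((22 - q_0)/q_1) = floor((22 - 1)/1) = 21.
That gives (21*3 + 2)/(21*1 + 1) = 65/22.
Compare the errors: |x - 3/1| = |547*1 - 3*185|/(185*1) = 8/185, and |x - 65/22| = |547*22 - 65*185|/(185*22) = 9/4070.
Cross-multiplying, 9*185 = 1665 < 32560 = 8*4070, so 9/4070 is smaller: the intermediate fraction 65/22 is closer to x than 3/1.

65/22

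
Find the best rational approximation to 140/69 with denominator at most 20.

Expand x = 140/69 as a continued fraction with the Euclidean algorithm:
  140 = 2*69 + 2, so a_0 = 2.
  69 = 34*2 + 1, so a_1 = 34.
  2 = 2*1 + 0, so a_2 = 2.
so x = [2; 34, 2].
Convergents (p_i = a_i*p_{i-1} + p_{i-2}, q_i = a_i*q_{i-1} + q_{i-2} with p_{-2}=0, p_{-1}=1, q_{-2}=1, q_{-1}=0), until the denominator exceeds 20:
  i=0: a_0=2, p_0 = 2*1 + 0 = 2, q_0 = 2*0 + 1 = 1.
  i=1: a_1=34, p_1 = 34*2 + 1 = 69, q_1 = 34*1 + 0 = 34.
q_1 = 34 > 20, so the last convergent with denominator <= 20 is p_0/q_0 = 2/1.
The closest fraction with denominator <= 20 is either p_0/q_0 or the intermediate fraction (k*p_0 + p_{-1})/(k*q_0 + q_{-1}) with the largest k >= 1 whose denominator stays <= 20; these approach x as k grows, and every other convergent or intermediate fraction in range is farther away.
Largest k: floor((20 - q_{-1})/q_0) = floor((20 - 0)/1) = 20 (using the seeds p_{-1} = 1, q_{-1} = 0).
That gives (20*2 + 1)/(20*1 + 0) = 41/20.
Compare the errors: |x - 2/1| = |140*1 - 2*69|/(69*1) = 2/69, and |x - 41/20| = |140*20 - 41*69|/(69*20) = 29/1380.
Cross-multiplying, 29*69 = 2001 < 2760 = 2*1380, so 29/1380 is smaller: the intermediate fraction 41/20 is closer to x than 2/1.

41/20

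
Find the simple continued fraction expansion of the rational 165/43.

Run the Euclidean algorithm on 165 and 43; the successive quotients are the partial quotients a_0, a_1, ... (each step inverts the fractional part left over by the previous one):
  165 = 3*43 + 36, so a_0 = 3.
  43 = 1*36 + 7, so a_1 = 1.
  36 = 5*7 + 1, so a_2 = 5.
  7 = 7*1 + 0, so a_3 = 7.
The remainder reaches 0 after 4 divisions, so the expansion has 4 partial quotients, read off in order.

[3; 1, 5, 7]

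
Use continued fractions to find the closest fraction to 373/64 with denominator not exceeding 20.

Expand x = 373/64 as a continued fraction with the Euclidean algorithm:
  373 = 5*64 + 53, so a_0 = 5.
  64 = 1*53 + 11, so a_1 = 1.
  53 = 4*11 + 9, so a_2 = 4.
  11 = 1*9 + 2, so a_3 = 1.
  9 = 4*2 + 1, so a_4 = 4.
  2 = 2*1 + 0, so a_5 = 2.
so x = [5; 1, 4, 1, 4, 2].
Convergents (p_i = a_i*p_{i-1} + p_{i-2}, q_i = a_i*q_{i-1} + q_{i-2} with p_{-2}=0, p_{-1}=1, q_{-2}=1, q_{-1}=0), until the denominator exceeds 20:
  i=0: a_0=5, p_0 = 5*1 + 0 = 5, q_0 = 5*0 + 1 = 1.
  i=1: a_1=1, p_1 = 1*5 + 1 = 6, q_1 = 1*1 + 0 = 1.
  i=2: a_2=4, p_2 = 4*6 + 5 = 29, q_2 = 4*1 + 1 = 5.
  i=3: a_3=1, p_3 = 1*29 + 6 = 35, q_3 = 1*5 + 1 = 6.
  i=4: a_4=4, p_4 = 4*35 + 29 = 169, q_4 = 4*6 + 5 = 29.
q_4 = 29 > 20, so the last convergent with denominator <= 20 is p_3/q_3 = 35/6.
The closest fraction with denominator <= 20 is either p_3/q_3 or the intermediate fraction (k*p_3 + p_2)/(k*q_3 + q_2) with the largest k >= 1 whose denominator stays <= 20; these approach x as k grows, and every other convergent or intermediate fraction in range is farther away.
Largest k: floor((20 - q_2)/q_3) = floor((20 - 5)/6) = 2.
That gives (2*35 + 29)/(2*6 + 5) = 99/17.
Compare the errors: |x - 35/6| = |373*6 - 35*64|/(64*6) = 2/384, and |x - 99/17| = |373*17 - 99*64|/(64*17) = 5/1088.
Cross-multiplying, 5*384 = 1920 < 2176 = 2*1088, so 5/1088 is smaller: the intermediate fraction 99/17 is closer to x than 35/6.

99/17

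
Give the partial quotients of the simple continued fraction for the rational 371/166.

[2; 4, 3, 1, 9]

Run the Euclidean algorithm on 371 and 166; the successive quotients are the partial quotients a_0, a_1, ... (each step inverts the fractional part left over by the previous one):
  371 = 2*166 + 39, so a_0 = 2.
  166 = 4*39 + 10, so a_1 = 4.
  39 = 3*10 + 9, so a_2 = 3.
  10 = 1*9 + 1, so a_3 = 1.
  9 = 9*1 + 0, so a_4 = 9.
The remainder reaches 0 after 5 divisions, so the expansion has 5 partial quotients, read off in order.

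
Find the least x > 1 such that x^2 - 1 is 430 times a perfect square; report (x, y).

(x, y) = (2862251, 138030)

First expand sqrt(430) as a continued fraction. With x_i = (sqrt(430) + m_i)/d_i and (m_0, d_0) = (0, 1): a_0 = floor(sqrt(430)) = 20, since 20^2 = 400 <= 430 < 441 = 21^2.
Iterate m_{i+1} = d_i*a_i - m_i, d_{i+1} = (430 - m_{i+1}^2)/d_i, a_{i+1} = floor((a_0 + m_{i+1})/d_{i+1}):
  m_1 = 1*20 - 0 = 20, d_1 = (430 - 20^2)/1 = 30/1 = 30, a_1 = floor((20 + 20)/30) = 1.
  m_2 = 30*1 - 20 = 10, d_2 = (430 - 10^2)/30 = 330/30 = 11, a_2 = floor((20 + 10)/11) = 2.
  m_3 = 11*2 - 10 = 12, d_3 = (430 - 12^2)/11 = 286/11 = 26, a_3 = floor((20 + 12)/26) = 1.
  m_4 = 26*1 - 12 = 14, d_4 = (430 - 14^2)/26 = 234/26 = 9, a_4 = floor((20 + 14)/9) = 3.
  m_5 = 9*3 - 14 = 13, d_5 = (430 - 13^2)/9 = 261/9 = 29, a_5 = floor((20 + 13)/29) = 1.
  m_6 = 29*1 - 13 = 16, d_6 = (430 - 16^2)/29 = 174/29 = 6, a_6 = floor((20 + 16)/6) = 6.
  m_7 = 6*6 - 16 = 20, d_7 = (430 - 20^2)/6 = 30/6 = 5, a_7 = floor((20 + 20)/5) = 8.
  m_8 = 5*8 - 20 = 20, d_8 = (430 - 20^2)/5 = 30/5 = 6, a_8 = floor((20 + 20)/6) = 6.
  m_9 = 6*6 - 20 = 16, d_9 = (430 - 16^2)/6 = 174/6 = 29, a_9 = floor((20 + 16)/29) = 1.
  m_10 = 29*1 - 16 = 13, d_10 = (430 - 13^2)/29 = 261/29 = 9, a_10 = floor((20 + 13)/9) = 3.
  m_11 = 9*3 - 13 = 14, d_11 = (430 - 14^2)/9 = 234/9 = 26, a_11 = floor((20 + 14)/26) = 1.
  m_12 = 26*1 - 14 = 12, d_12 = (430 - 12^2)/26 = 286/26 = 11, a_12 = floor((20 + 12)/11) = 2.
  m_13 = 11*2 - 12 = 10, d_13 = (430 - 10^2)/11 = 330/11 = 30, a_13 = floor((20 + 10)/30) = 1.
  m_14 = 30*1 - 10 = 20, d_14 = (430 - 20^2)/30 = 30/30 = 1, a_14 = floor((20 + 20)/1) = 40.
  m_15 = 1*40 - 20 = 20, d_15 = (430 - 20^2)/1 = 30/1 = 30: (m_15, d_15) = (m_1, d_1) = (20, 30), so from here the quotients repeat a_1, ..., a_14; the period length is 14.
So sqrt(430) = [20; (1, 2, 1, 3, 1, 6, 8, 6, 1, 3, 1, 2, 1, 40)] with period length k = 14.
k is even, so the fundamental solution of x^2 - 430y^2 = 1 is (p_{k-1}, q_{k-1}) = (p_13, q_13); compute convergents through index 13.
Convergents (p_i = a_i*p_{i-1} + p_{i-2}, q_i = a_i*q_{i-1} + q_{i-2} with p_{-2}=0, p_{-1}=1, q_{-2}=1, q_{-1}=0):
  i=0: a_0=20, p_0 = 20*1 + 0 = 20, q_0 = 20*0 + 1 = 1.
  i=1: a_1=1, p_1 = 1*20 + 1 = 21, q_1 = 1*1 + 0 = 1.
  i=2: a_2=2, p_2 = 2*21 + 20 = 62, q_2 = 2*1 + 1 = 3.
  i=3: a_3=1, p_3 = 1*62 + 21 = 83, q_3 = 1*3 + 1 = 4.
  i=4: a_4=3, p_4 = 3*83 + 62 = 311, q_4 = 3*4 + 3 = 15.
  i=5: a_5=1, p_5 = 1*311 + 83 = 394, q_5 = 1*15 + 4 = 19.
  i=6: a_6=6, p_6 = 6*394 + 311 = 2675, q_6 = 6*19 + 15 = 129.
  i=7: a_7=8, p_7 = 8*2675 + 394 = 21794, q_7 = 8*129 + 19 = 1051.
  i=8: a_8=6, p_8 = 6*21794 + 2675 = 133439, q_8 = 6*1051 + 129 = 6435.
  i=9: a_9=1, p_9 = 1*133439 + 21794 = 155233, q_9 = 1*6435 + 1051 = 7486.
  i=10: a_10=3, p_10 = 3*155233 + 133439 = 599138, q_10 = 3*7486 + 6435 = 28893.
  i=11: a_11=1, p_11 = 1*599138 + 155233 = 754371, q_11 = 1*28893 + 7486 = 36379.
  i=12: a_12=2, p_12 = 2*754371 + 599138 = 2107880, q_12 = 2*36379 + 28893 = 101651.
  i=13: a_13=1, p_13 = 1*2107880 + 754371 = 2862251, q_13 = 1*101651 + 36379 = 138030.
Check: 2862251^2 - 430*138030^2 = 8192480787001 - 8192480787000 = 1, so (x, y) = (2862251, 138030) solves the equation, and by the theorem it is the least positive solution.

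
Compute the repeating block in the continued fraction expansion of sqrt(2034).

[45; (10, 90)]

Write x_i = (sqrt(2034) + m_i)/d_i with (m_0, d_0) = (0, 1). a_0 = floor(sqrt(2034)) = 45, since 45^2 = 2025 <= 2034 < 2116 = 46^2.
Iterate m_{i+1} = d_i*a_i - m_i, d_{i+1} = (2034 - m_{i+1}^2)/d_i, a_{i+1} = floor((a_0 + m_{i+1})/d_{i+1}):
  m_1 = 1*45 - 0 = 45, d_1 = (2034 - 45^2)/1 = 9/1 = 9, a_1 = floor((45 + 45)/9) = 10.
  m_2 = 9*10 - 45 = 45, d_2 = (2034 - 45^2)/9 = 9/9 = 1, a_2 = floor((45 + 45)/1) = 90.
  m_3 = 1*90 - 45 = 45, d_3 = (2034 - 45^2)/1 = 9/1 = 9: (m_3, d_3) = (m_1, d_1) = (45, 9), so from here the quotients repeat a_1, a_2; the period length is 2.
Hence the expansion of sqrt(2034) is a_0 = 45 followed by the repeating block 10, 90 (period 2).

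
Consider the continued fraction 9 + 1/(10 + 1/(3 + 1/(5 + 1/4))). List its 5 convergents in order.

9/1, 91/10, 282/31, 1501/165, 6286/691

Using the convergent recurrence p_i = a_i*p_{i-1} + p_{i-2}, q_i = a_i*q_{i-1} + q_{i-2} with p_{-2}=0, p_{-1}=1, q_{-2}=1, q_{-1}=0:
  i=0: a_0=9, p_0 = 9*1 + 0 = 9, q_0 = 9*0 + 1 = 1.
  i=1: a_1=10, p_1 = 10*9 + 1 = 91, q_1 = 10*1 + 0 = 10.
  i=2: a_2=3, p_2 = 3*91 + 9 = 282, q_2 = 3*10 + 1 = 31.
  i=3: a_3=5, p_3 = 5*282 + 91 = 1501, q_3 = 5*31 + 10 = 165.
  i=4: a_4=4, p_4 = 4*1501 + 282 = 6286, q_4 = 4*165 + 31 = 691.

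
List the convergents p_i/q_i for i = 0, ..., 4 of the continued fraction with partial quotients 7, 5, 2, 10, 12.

7/1, 36/5, 79/11, 826/115, 9991/1391

Using the convergent recurrence p_i = a_i*p_{i-1} + p_{i-2}, q_i = a_i*q_{i-1} + q_{i-2} with p_{-2}=0, p_{-1}=1, q_{-2}=1, q_{-1}=0:
  i=0: a_0=7, p_0 = 7*1 + 0 = 7, q_0 = 7*0 + 1 = 1.
  i=1: a_1=5, p_1 = 5*7 + 1 = 36, q_1 = 5*1 + 0 = 5.
  i=2: a_2=2, p_2 = 2*36 + 7 = 79, q_2 = 2*5 + 1 = 11.
  i=3: a_3=10, p_3 = 10*79 + 36 = 826, q_3 = 10*11 + 5 = 115.
  i=4: a_4=12, p_4 = 12*826 + 79 = 9991, q_4 = 12*115 + 11 = 1391.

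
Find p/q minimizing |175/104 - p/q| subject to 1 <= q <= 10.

Expand x = 175/104 as a continued fraction with the Euclidean algorithm:
  175 = 1*104 + 71, so a_0 = 1.
  104 = 1*71 + 33, so a_1 = 1.
  71 = 2*33 + 5, so a_2 = 2.
  33 = 6*5 + 3, so a_3 = 6.
  5 = 1*3 + 2, so a_4 = 1.
  3 = 1*2 + 1, so a_5 = 1.
  2 = 2*1 + 0, so a_6 = 2.
so x = [1; 1, 2, 6, 1, 1, 2].
Convergents (p_i = a_i*p_{i-1} + p_{i-2}, q_i = a_i*q_{i-1} + q_{i-2} with p_{-2}=0, p_{-1}=1, q_{-2}=1, q_{-1}=0), until the denominator exceeds 10:
  i=0: a_0=1, p_0 = 1*1 + 0 = 1, q_0 = 1*0 + 1 = 1.
  i=1: a_1=1, p_1 = 1*1 + 1 = 2, q_1 = 1*1 + 0 = 1.
  i=2: a_2=2, p_2 = 2*2 + 1 = 5, q_2 = 2*1 + 1 = 3.
  i=3: a_3=6, p_3 = 6*5 + 2 = 32, q_3 = 6*3 + 1 = 19.
q_3 = 19 > 10, so the last convergent with denominator <= 10 is p_2/q_2 = 5/3.
The closest fraction with denominator <= 10 is either p_2/q_2 or the intermediate fraction (k*p_2 + p_1)/(k*q_2 + q_1) with the largest k >= 1 whose denominator stays <= 10; these approach x as k grows, and every other convergent or intermediate fraction in range is farther away.
Largest k: floor((10 - q_1)/q_2) = floor((10 - 1)/3) = 3.
That gives (3*5 + 2)/(3*3 + 1) = 17/10.
Compare the errors: |x - 5/3| = |175*3 - 5*104|/(104*3) = 5/312, and |x - 17/10| = |175*10 - 17*104|/(104*10) = 18/1040.
Cross-multiplying, 5*1040 = 5200 < 5616 = 18*312, so 5/312 is smaller: the convergent 5/3 is closer to x than 17/10.

5/3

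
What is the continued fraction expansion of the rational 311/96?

[3; 4, 5, 1, 3]

Run the Euclidean algorithm on 311 and 96; the successive quotients are the partial quotients a_0, a_1, ... (each step inverts the fractional part left over by the previous one):
  311 = 3*96 + 23, so a_0 = 3.
  96 = 4*23 + 4, so a_1 = 4.
  23 = 5*4 + 3, so a_2 = 5.
  4 = 1*3 + 1, so a_3 = 1.
  3 = 3*1 + 0, so a_4 = 3.
The remainder reaches 0 after 5 divisions, so the expansion has 5 partial quotients, read off in order.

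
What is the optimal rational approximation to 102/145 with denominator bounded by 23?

Expand x = 102/145 as a continued fraction with the Euclidean algorithm:
  102 = 0*145 + 102, so a_0 = 0.
  145 = 1*102 + 43, so a_1 = 1.
  102 = 2*43 + 16, so a_2 = 2.
  43 = 2*16 + 11, so a_3 = 2.
  16 = 1*11 + 5, so a_4 = 1.
  11 = 2*5 + 1, so a_5 = 2.
  5 = 5*1 + 0, so a_6 = 5.
so x = [0; 1, 2, 2, 1, 2, 5].
Convergents (p_i = a_i*p_{i-1} + p_{i-2}, q_i = a_i*q_{i-1} + q_{i-2} with p_{-2}=0, p_{-1}=1, q_{-2}=1, q_{-1}=0), until the denominator exceeds 23:
  i=0: a_0=0, p_0 = 0*1 + 0 = 0, q_0 = 0*0 + 1 = 1.
  i=1: a_1=1, p_1 = 1*0 + 1 = 1, q_1 = 1*1 + 0 = 1.
  i=2: a_2=2, p_2 = 2*1 + 0 = 2, q_2 = 2*1 + 1 = 3.
  i=3: a_3=2, p_3 = 2*2 + 1 = 5, q_3 = 2*3 + 1 = 7.
  i=4: a_4=1, p_4 = 1*5 + 2 = 7, q_4 = 1*7 + 3 = 10.
  i=5: a_5=2, p_5 = 2*7 + 5 = 19, q_5 = 2*10 + 7 = 27.
q_5 = 27 > 23, so the last convergent with denominator <= 23 is p_4/q_4 = 7/10.
The closest fraction with denominator <= 23 is either p_4/q_4 or the intermediate fraction (k*p_4 + p_3)/(k*q_4 + q_3) with the largest k >= 1 whose denominator stays <= 23; these approach x as k grows, and every other convergent or intermediate fraction in range is farther away.
Largest k: floor((23 - q_3)/q_4) = floor((23 - 7)/10) = 1.
That gives (1*7 + 5)/(1*10 + 7) = 12/17.
Compare the errors: |x - 7/10| = |102*10 - 7*145|/(145*10) = 5/1450, and |x - 12/17| = |102*17 - 12*145|/(145*17) = 6/2465.
Cross-multiplying, 6*1450 = 8700 < 12325 = 5*2465, so 6/2465 is smaller: the intermediate fraction 12/17 is closer to x than 7/10.

12/17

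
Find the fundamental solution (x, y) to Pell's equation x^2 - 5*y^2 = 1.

(x, y) = (9, 4)

First expand sqrt(5) as a continued fraction. With x_i = (sqrt(5) + m_i)/d_i and (m_0, d_0) = (0, 1): a_0 = floor(sqrt(5)) = 2, since 2^2 = 4 <= 5 < 9 = 3^2.
Iterate m_{i+1} = d_i*a_i - m_i, d_{i+1} = (5 - m_{i+1}^2)/d_i, a_{i+1} = floor((a_0 + m_{i+1})/d_{i+1}):
  m_1 = 1*2 - 0 = 2, d_1 = (5 - 2^2)/1 = 1/1 = 1, a_1 = floor((2 + 2)/1) = 4.
  m_2 = 1*4 - 2 = 2, d_2 = (5 - 2^2)/1 = 1/1 = 1: (m_2, d_2) = (m_1, d_1) = (2, 1), so from here the quotient a_1 repeats; the period length is 1.
So sqrt(5) = [2; (4)] with period length k = 1.
k is odd, so (p_{k-1}, q_{k-1}) only solves x^2 - 5y^2 = -1 and the fundamental solution of x^2 - 5y^2 = 1 is (p_{2k-1}, q_{2k-1}) = (p_1, q_1); compute convergents through index 1, running through the period twice.
Convergents (p_i = a_i*p_{i-1} + p_{i-2}, q_i = a_i*q_{i-1} + q_{i-2} with p_{-2}=0, p_{-1}=1, q_{-2}=1, q_{-1}=0):
  i=0: a_0=2, p_0 = 2*1 + 0 = 2, q_0 = 2*0 + 1 = 1.
  i=1: a_1=4, p_1 = 4*2 + 1 = 9, q_1 = 4*1 + 0 = 4.
Indeed p_0^2 - 5*q_0^2 = 4 - 5 = -1, not +1.
Check: 9^2 - 5*4^2 = 81 - 80 = 1, so (x, y) = (9, 4) solves the equation, and by the theorem it is the least positive solution.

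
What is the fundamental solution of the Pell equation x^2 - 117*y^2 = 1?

First expand sqrt(117) as a continued fraction. With x_i = (sqrt(117) + m_i)/d_i and (m_0, d_0) = (0, 1): a_0 = floor(sqrt(117)) = 10, since 10^2 = 100 <= 117 < 121 = 11^2.
Iterate m_{i+1} = d_i*a_i - m_i, d_{i+1} = (117 - m_{i+1}^2)/d_i, a_{i+1} = floor((a_0 + m_{i+1})/d_{i+1}):
  m_1 = 1*10 - 0 = 10, d_1 = (117 - 10^2)/1 = 17/1 = 17, a_1 = floor((10 + 10)/17) = 1.
  m_2 = 17*1 - 10 = 7, d_2 = (117 - 7^2)/17 = 68/17 = 4, a_2 = floor((10 + 7)/4) = 4.
  m_3 = 4*4 - 7 = 9, d_3 = (117 - 9^2)/4 = 36/4 = 9, a_3 = floor((10 + 9)/9) = 2.
  m_4 = 9*2 - 9 = 9, d_4 = (117 - 9^2)/9 = 36/9 = 4, a_4 = floor((10 + 9)/4) = 4.
  m_5 = 4*4 - 9 = 7, d_5 = (117 - 7^2)/4 = 68/4 = 17, a_5 = floor((10 + 7)/17) = 1.
  m_6 = 17*1 - 7 = 10, d_6 = (117 - 10^2)/17 = 17/17 = 1, a_6 = floor((10 + 10)/1) = 20.
  m_7 = 1*20 - 10 = 10, d_7 = (117 - 10^2)/1 = 17/1 = 17: (m_7, d_7) = (m_1, d_1) = (10, 17), so from here the quotients repeat a_1, ..., a_6; the period length is 6.
So sqrt(117) = [10; (1, 4, 2, 4, 1, 20)] with period length k = 6.
k is even, so the fundamental solution of x^2 - 117y^2 = 1 is (p_{k-1}, q_{k-1}) = (p_5, q_5); compute convergents through index 5.
Convergents (p_i = a_i*p_{i-1} + p_{i-2}, q_i = a_i*q_{i-1} + q_{i-2} with p_{-2}=0, p_{-1}=1, q_{-2}=1, q_{-1}=0):
  i=0: a_0=10, p_0 = 10*1 + 0 = 10, q_0 = 10*0 + 1 = 1.
  i=1: a_1=1, p_1 = 1*10 + 1 = 11, q_1 = 1*1 + 0 = 1.
  i=2: a_2=4, p_2 = 4*11 + 10 = 54, q_2 = 4*1 + 1 = 5.
  i=3: a_3=2, p_3 = 2*54 + 11 = 119, q_3 = 2*5 + 1 = 11.
  i=4: a_4=4, p_4 = 4*119 + 54 = 530, q_4 = 4*11 + 5 = 49.
  i=5: a_5=1, p_5 = 1*530 + 119 = 649, q_5 = 1*49 + 11 = 60.
Check: 649^2 - 117*60^2 = 421201 - 421200 = 1, so (x, y) = (649, 60) solves the equation, and by the theorem it is the least positive solution.

(x, y) = (649, 60)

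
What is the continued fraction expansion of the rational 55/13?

Run the Euclidean algorithm on 55 and 13; the successive quotients are the partial quotients a_0, a_1, ... (each step inverts the fractional part left over by the previous one):
  55 = 4*13 + 3, so a_0 = 4.
  13 = 4*3 + 1, so a_1 = 4.
  3 = 3*1 + 0, so a_2 = 3.
The remainder reaches 0 after 3 divisions, so the expansion has 3 partial quotients, read off in order.

[4; 4, 3]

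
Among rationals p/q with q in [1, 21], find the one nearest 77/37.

Expand x = 77/37 as a continued fraction with the Euclidean algorithm:
  77 = 2*37 + 3, so a_0 = 2.
  37 = 12*3 + 1, so a_1 = 12.
  3 = 3*1 + 0, so a_2 = 3.
so x = [2; 12, 3].
Convergents (p_i = a_i*p_{i-1} + p_{i-2}, q_i = a_i*q_{i-1} + q_{i-2} with p_{-2}=0, p_{-1}=1, q_{-2}=1, q_{-1}=0), until the denominator exceeds 21:
  i=0: a_0=2, p_0 = 2*1 + 0 = 2, q_0 = 2*0 + 1 = 1.
  i=1: a_1=12, p_1 = 12*2 + 1 = 25, q_1 = 12*1 + 0 = 12.
  i=2: a_2=3, p_2 = 3*25 + 2 = 77, q_2 = 3*12 + 1 = 37.
q_2 = 37 > 21, so the last convergent with denominator <= 21 is p_1/q_1 = 25/12.
The closest fraction with denominator <= 21 is either p_1/q_1 or the intermediate fraction (k*p_1 + p_0)/(k*q_1 + q_0) with the largest k >= 1 whose denominator stays <= 21; these approach x as k grows, and every other convergent or intermediate fraction in range is farther away.
Largest k: floor((21 - q_0)/q_1) = floor((21 - 1)/12) = 1.
That gives (1*25 + 2)/(1*12 + 1) = 27/13.
Compare the errors: |x - 25/12| = |77*12 - 25*37|/(37*12) = 1/444, and |x - 27/13| = |77*13 - 27*37|/(37*13) = 2/481.
Cross-multiplying, 1*481 = 481 < 888 = 2*444, so 1/444 is smaller: the convergent 25/12 is closer to x than 27/13.

25/12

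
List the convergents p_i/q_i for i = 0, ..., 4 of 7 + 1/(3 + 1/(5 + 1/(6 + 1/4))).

Using the convergent recurrence p_i = a_i*p_{i-1} + p_{i-2}, q_i = a_i*q_{i-1} + q_{i-2} with p_{-2}=0, p_{-1}=1, q_{-2}=1, q_{-1}=0:
  i=0: a_0=7, p_0 = 7*1 + 0 = 7, q_0 = 7*0 + 1 = 1.
  i=1: a_1=3, p_1 = 3*7 + 1 = 22, q_1 = 3*1 + 0 = 3.
  i=2: a_2=5, p_2 = 5*22 + 7 = 117, q_2 = 5*3 + 1 = 16.
  i=3: a_3=6, p_3 = 6*117 + 22 = 724, q_3 = 6*16 + 3 = 99.
  i=4: a_4=4, p_4 = 4*724 + 117 = 3013, q_4 = 4*99 + 16 = 412.

7/1, 22/3, 117/16, 724/99, 3013/412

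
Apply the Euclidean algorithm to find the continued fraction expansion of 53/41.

Run the Euclidean algorithm on 53 and 41; the successive quotients are the partial quotients a_0, a_1, ... (each step inverts the fractional part left over by the previous one):
  53 = 1*41 + 12, so a_0 = 1.
  41 = 3*12 + 5, so a_1 = 3.
  12 = 2*5 + 2, so a_2 = 2.
  5 = 2*2 + 1, so a_3 = 2.
  2 = 2*1 + 0, so a_4 = 2.
The remainder reaches 0 after 5 divisions, so the expansion has 5 partial quotients, read off in order.

[1; 3, 2, 2, 2]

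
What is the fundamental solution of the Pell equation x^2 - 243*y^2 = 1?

First expand sqrt(243) as a continued fraction. With x_i = (sqrt(243) + m_i)/d_i and (m_0, d_0) = (0, 1): a_0 = floor(sqrt(243)) = 15, since 15^2 = 225 <= 243 < 256 = 16^2.
Iterate m_{i+1} = d_i*a_i - m_i, d_{i+1} = (243 - m_{i+1}^2)/d_i, a_{i+1} = floor((a_0 + m_{i+1})/d_{i+1}):
  m_1 = 1*15 - 0 = 15, d_1 = (243 - 15^2)/1 = 18/1 = 18, a_1 = floor((15 + 15)/18) = 1.
  m_2 = 18*1 - 15 = 3, d_2 = (243 - 3^2)/18 = 234/18 = 13, a_2 = floor((15 + 3)/13) = 1.
  m_3 = 13*1 - 3 = 10, d_3 = (243 - 10^2)/13 = 143/13 = 11, a_3 = floor((15 + 10)/11) = 2.
  m_4 = 11*2 - 10 = 12, d_4 = (243 - 12^2)/11 = 99/11 = 9, a_4 = floor((15 + 12)/9) = 3.
  m_5 = 9*3 - 12 = 15, d_5 = (243 - 15^2)/9 = 18/9 = 2, a_5 = floor((15 + 15)/2) = 15.
  m_6 = 2*15 - 15 = 15, d_6 = (243 - 15^2)/2 = 18/2 = 9, a_6 = floor((15 + 15)/9) = 3.
  m_7 = 9*3 - 15 = 12, d_7 = (243 - 12^2)/9 = 99/9 = 11, a_7 = floor((15 + 12)/11) = 2.
  m_8 = 11*2 - 12 = 10, d_8 = (243 - 10^2)/11 = 143/11 = 13, a_8 = floor((15 + 10)/13) = 1.
  m_9 = 13*1 - 10 = 3, d_9 = (243 - 3^2)/13 = 234/13 = 18, a_9 = floor((15 + 3)/18) = 1.
  m_10 = 18*1 - 3 = 15, d_10 = (243 - 15^2)/18 = 18/18 = 1, a_10 = floor((15 + 15)/1) = 30.
  m_11 = 1*30 - 15 = 15, d_11 = (243 - 15^2)/1 = 18/1 = 18: (m_11, d_11) = (m_1, d_1) = (15, 18), so from here the quotients repeat a_1, ..., a_10; the period length is 10.
So sqrt(243) = [15; (1, 1, 2, 3, 15, 3, 2, 1, 1, 30)] with period length k = 10.
k is even, so the fundamental solution of x^2 - 243y^2 = 1 is (p_{k-1}, q_{k-1}) = (p_9, q_9); compute convergents through index 9.
Convergents (p_i = a_i*p_{i-1} + p_{i-2}, q_i = a_i*q_{i-1} + q_{i-2} with p_{-2}=0, p_{-1}=1, q_{-2}=1, q_{-1}=0):
  i=0: a_0=15, p_0 = 15*1 + 0 = 15, q_0 = 15*0 + 1 = 1.
  i=1: a_1=1, p_1 = 1*15 + 1 = 16, q_1 = 1*1 + 0 = 1.
  i=2: a_2=1, p_2 = 1*16 + 15 = 31, q_2 = 1*1 + 1 = 2.
  i=3: a_3=2, p_3 = 2*31 + 16 = 78, q_3 = 2*2 + 1 = 5.
  i=4: a_4=3, p_4 = 3*78 + 31 = 265, q_4 = 3*5 + 2 = 17.
  i=5: a_5=15, p_5 = 15*265 + 78 = 4053, q_5 = 15*17 + 5 = 260.
  i=6: a_6=3, p_6 = 3*4053 + 265 = 12424, q_6 = 3*260 + 17 = 797.
  i=7: a_7=2, p_7 = 2*12424 + 4053 = 28901, q_7 = 2*797 + 260 = 1854.
  i=8: a_8=1, p_8 = 1*28901 + 12424 = 41325, q_8 = 1*1854 + 797 = 2651.
  i=9: a_9=1, p_9 = 1*41325 + 28901 = 70226, q_9 = 1*2651 + 1854 = 4505.
Check: 70226^2 - 243*4505^2 = 4931691076 - 4931691075 = 1, so (x, y) = (70226, 4505) solves the equation, and by the theorem it is the least positive solution.

(x, y) = (70226, 4505)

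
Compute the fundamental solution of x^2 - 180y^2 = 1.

(x, y) = (161, 12)

First expand sqrt(180) as a continued fraction. With x_i = (sqrt(180) + m_i)/d_i and (m_0, d_0) = (0, 1): a_0 = floor(sqrt(180)) = 13, since 13^2 = 169 <= 180 < 196 = 14^2.
Iterate m_{i+1} = d_i*a_i - m_i, d_{i+1} = (180 - m_{i+1}^2)/d_i, a_{i+1} = floor((a_0 + m_{i+1})/d_{i+1}):
  m_1 = 1*13 - 0 = 13, d_1 = (180 - 13^2)/1 = 11/1 = 11, a_1 = floor((13 + 13)/11) = 2.
  m_2 = 11*2 - 13 = 9, d_2 = (180 - 9^2)/11 = 99/11 = 9, a_2 = floor((13 + 9)/9) = 2.
  m_3 = 9*2 - 9 = 9, d_3 = (180 - 9^2)/9 = 99/9 = 11, a_3 = floor((13 + 9)/11) = 2.
  m_4 = 11*2 - 9 = 13, d_4 = (180 - 13^2)/11 = 11/11 = 1, a_4 = floor((13 + 13)/1) = 26.
  m_5 = 1*26 - 13 = 13, d_5 = (180 - 13^2)/1 = 11/1 = 11: (m_5, d_5) = (m_1, d_1) = (13, 11), so from here the quotients repeat a_1, ..., a_4; the period length is 4.
So sqrt(180) = [13; (2, 2, 2, 26)] with period length k = 4.
k is even, so the fundamental solution of x^2 - 180y^2 = 1 is (p_{k-1}, q_{k-1}) = (p_3, q_3); compute convergents through index 3.
Convergents (p_i = a_i*p_{i-1} + p_{i-2}, q_i = a_i*q_{i-1} + q_{i-2} with p_{-2}=0, p_{-1}=1, q_{-2}=1, q_{-1}=0):
  i=0: a_0=13, p_0 = 13*1 + 0 = 13, q_0 = 13*0 + 1 = 1.
  i=1: a_1=2, p_1 = 2*13 + 1 = 27, q_1 = 2*1 + 0 = 2.
  i=2: a_2=2, p_2 = 2*27 + 13 = 67, q_2 = 2*2 + 1 = 5.
  i=3: a_3=2, p_3 = 2*67 + 27 = 161, q_3 = 2*5 + 2 = 12.
Check: 161^2 - 180*12^2 = 25921 - 25920 = 1, so (x, y) = (161, 12) solves the equation, and by the theorem it is the least positive solution.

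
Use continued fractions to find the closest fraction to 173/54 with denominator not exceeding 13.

16/5

Expand x = 173/54 as a continued fraction with the Euclidean algorithm:
  173 = 3*54 + 11, so a_0 = 3.
  54 = 4*11 + 10, so a_1 = 4.
  11 = 1*10 + 1, so a_2 = 1.
  10 = 10*1 + 0, so a_3 = 10.
so x = [3; 4, 1, 10].
Convergents (p_i = a_i*p_{i-1} + p_{i-2}, q_i = a_i*q_{i-1} + q_{i-2} with p_{-2}=0, p_{-1}=1, q_{-2}=1, q_{-1}=0), until the denominator exceeds 13:
  i=0: a_0=3, p_0 = 3*1 + 0 = 3, q_0 = 3*0 + 1 = 1.
  i=1: a_1=4, p_1 = 4*3 + 1 = 13, q_1 = 4*1 + 0 = 4.
  i=2: a_2=1, p_2 = 1*13 + 3 = 16, q_2 = 1*4 + 1 = 5.
  i=3: a_3=10, p_3 = 10*16 + 13 = 173, q_3 = 10*5 + 4 = 54.
q_3 = 54 > 13, so the last convergent with denominator <= 13 is p_2/q_2 = 16/5.
The closest fraction with denominator <= 13 is either p_2/q_2 or the intermediate fraction (k*p_2 + p_1)/(k*q_2 + q_1) with the largest k >= 1 whose denominator stays <= 13; these approach x as k grows, and every other convergent or intermediate fraction in range is farther away.
Largest k: floor((13 - q_1)/q_2) = floor((13 - 4)/5) = 1.
That gives (1*16 + 13)/(1*5 + 4) = 29/9.
Compare the errors: |x - 16/5| = |173*5 - 16*54|/(54*5) = 1/270, and |x - 29/9| = |173*9 - 29*54|/(54*9) = 9/486.
Cross-multiplying, 1*486 = 486 < 2430 = 9*270, so 1/270 is smaller: the convergent 16/5 is closer to x than 29/9.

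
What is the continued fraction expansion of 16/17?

Run the Euclidean algorithm on 16 and 17; the successive quotients are the partial quotients a_0, a_1, ... (each step inverts the fractional part left over by the previous one):
  16 = 0*17 + 16, so a_0 = 0.
  17 = 1*16 + 1, so a_1 = 1.
  16 = 16*1 + 0, so a_2 = 16.
The remainder reaches 0 after 3 divisions, so the expansion has 3 partial quotients, read off in order.

[0; 1, 16]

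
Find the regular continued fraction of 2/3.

Run the Euclidean algorithm on 2 and 3; the successive quotients are the partial quotients a_0, a_1, ... (each step inverts the fractional part left over by the previous one):
  2 = 0*3 + 2, so a_0 = 0.
  3 = 1*2 + 1, so a_1 = 1.
  2 = 2*1 + 0, so a_2 = 2.
The remainder reaches 0 after 3 divisions, so the expansion has 3 partial quotients, read off in order.

[0; 1, 2]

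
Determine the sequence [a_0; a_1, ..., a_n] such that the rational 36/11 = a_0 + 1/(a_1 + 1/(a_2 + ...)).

[3; 3, 1, 2]

Run the Euclidean algorithm on 36 and 11; the successive quotients are the partial quotients a_0, a_1, ... (each step inverts the fractional part left over by the previous one):
  36 = 3*11 + 3, so a_0 = 3.
  11 = 3*3 + 2, so a_1 = 3.
  3 = 1*2 + 1, so a_2 = 1.
  2 = 2*1 + 0, so a_3 = 2.
The remainder reaches 0 after 4 divisions, so the expansion has 4 partial quotients, read off in order.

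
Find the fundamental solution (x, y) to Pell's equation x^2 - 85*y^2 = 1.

First expand sqrt(85) as a continued fraction. With x_i = (sqrt(85) + m_i)/d_i and (m_0, d_0) = (0, 1): a_0 = floor(sqrt(85)) = 9, since 9^2 = 81 <= 85 < 100 = 10^2.
Iterate m_{i+1} = d_i*a_i - m_i, d_{i+1} = (85 - m_{i+1}^2)/d_i, a_{i+1} = floor((a_0 + m_{i+1})/d_{i+1}):
  m_1 = 1*9 - 0 = 9, d_1 = (85 - 9^2)/1 = 4/1 = 4, a_1 = floor((9 + 9)/4) = 4.
  m_2 = 4*4 - 9 = 7, d_2 = (85 - 7^2)/4 = 36/4 = 9, a_2 = floor((9 + 7)/9) = 1.
  m_3 = 9*1 - 7 = 2, d_3 = (85 - 2^2)/9 = 81/9 = 9, a_3 = floor((9 + 2)/9) = 1.
  m_4 = 9*1 - 2 = 7, d_4 = (85 - 7^2)/9 = 36/9 = 4, a_4 = floor((9 + 7)/4) = 4.
  m_5 = 4*4 - 7 = 9, d_5 = (85 - 9^2)/4 = 4/4 = 1, a_5 = floor((9 + 9)/1) = 18.
  m_6 = 1*18 - 9 = 9, d_6 = (85 - 9^2)/1 = 4/1 = 4: (m_6, d_6) = (m_1, d_1) = (9, 4), so from here the quotients repeat a_1, ..., a_5; the period length is 5.
So sqrt(85) = [9; (4, 1, 1, 4, 18)] with period length k = 5.
k is odd, so (p_{k-1}, q_{k-1}) only solves x^2 - 85y^2 = -1 and the fundamental solution of x^2 - 85y^2 = 1 is (p_{2k-1}, q_{2k-1}) = (p_9, q_9); compute convergents through index 9, running through the period twice.
Convergents (p_i = a_i*p_{i-1} + p_{i-2}, q_i = a_i*q_{i-1} + q_{i-2} with p_{-2}=0, p_{-1}=1, q_{-2}=1, q_{-1}=0):
  i=0: a_0=9, p_0 = 9*1 + 0 = 9, q_0 = 9*0 + 1 = 1.
  i=1: a_1=4, p_1 = 4*9 + 1 = 37, q_1 = 4*1 + 0 = 4.
  i=2: a_2=1, p_2 = 1*37 + 9 = 46, q_2 = 1*4 + 1 = 5.
  i=3: a_3=1, p_3 = 1*46 + 37 = 83, q_3 = 1*5 + 4 = 9.
  i=4: a_4=4, p_4 = 4*83 + 46 = 378, q_4 = 4*9 + 5 = 41.
  i=5: a_5=18, p_5 = 18*378 + 83 = 6887, q_5 = 18*41 + 9 = 747.
  i=6: a_6=4, p_6 = 4*6887 + 378 = 27926, q_6 = 4*747 + 41 = 3029.
  i=7: a_7=1, p_7 = 1*27926 + 6887 = 34813, q_7 = 1*3029 + 747 = 3776.
  i=8: a_8=1, p_8 = 1*34813 + 27926 = 62739, q_8 = 1*3776 + 3029 = 6805.
  i=9: a_9=4, p_9 = 4*62739 + 34813 = 285769, q_9 = 4*6805 + 3776 = 30996.
Indeed p_4^2 - 85*q_4^2 = 142884 - 142885 = -1, not +1.
Check: 285769^2 - 85*30996^2 = 81663921361 - 81663921360 = 1, so (x, y) = (285769, 30996) solves the equation, and by the theorem it is the least positive solution.

(x, y) = (285769, 30996)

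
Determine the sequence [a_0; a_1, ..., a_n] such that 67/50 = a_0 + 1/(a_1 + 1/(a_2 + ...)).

[1; 2, 1, 16]

Run the Euclidean algorithm on 67 and 50; the successive quotients are the partial quotients a_0, a_1, ... (each step inverts the fractional part left over by the previous one):
  67 = 1*50 + 17, so a_0 = 1.
  50 = 2*17 + 16, so a_1 = 2.
  17 = 1*16 + 1, so a_2 = 1.
  16 = 16*1 + 0, so a_3 = 16.
The remainder reaches 0 after 4 divisions, so the expansion has 4 partial quotients, read off in order.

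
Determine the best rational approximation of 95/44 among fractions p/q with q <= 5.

Expand x = 95/44 as a continued fraction with the Euclidean algorithm:
  95 = 2*44 + 7, so a_0 = 2.
  44 = 6*7 + 2, so a_1 = 6.
  7 = 3*2 + 1, so a_2 = 3.
  2 = 2*1 + 0, so a_3 = 2.
so x = [2; 6, 3, 2].
Convergents (p_i = a_i*p_{i-1} + p_{i-2}, q_i = a_i*q_{i-1} + q_{i-2} with p_{-2}=0, p_{-1}=1, q_{-2}=1, q_{-1}=0), until the denominator exceeds 5:
  i=0: a_0=2, p_0 = 2*1 + 0 = 2, q_0 = 2*0 + 1 = 1.
  i=1: a_1=6, p_1 = 6*2 + 1 = 13, q_1 = 6*1 + 0 = 6.
q_1 = 6 > 5, so the last convergent with denominator <= 5 is p_0/q_0 = 2/1.
The closest fraction with denominator <= 5 is either p_0/q_0 or the intermediate fraction (k*p_0 + p_{-1})/(k*q_0 + q_{-1}) with the largest k >= 1 whose denominator stays <= 5; these approach x as k grows, and every other convergent or intermediate fraction in range is farther away.
Largest k: floor((5 - q_{-1})/q_0) = floor((5 - 0)/1) = 5 (using the seeds p_{-1} = 1, q_{-1} = 0).
That gives (5*2 + 1)/(5*1 + 0) = 11/5.
Compare the errors: |x - 2/1| = |95*1 - 2*44|/(44*1) = 7/44, and |x - 11/5| = |95*5 - 11*44|/(44*5) = 9/220.
Cross-multiplying, 9*44 = 396 < 1540 = 7*220, so 9/220 is smaller: the intermediate fraction 11/5 is closer to x than 2/1.

11/5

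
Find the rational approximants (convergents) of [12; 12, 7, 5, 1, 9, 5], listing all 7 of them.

12/1, 145/12, 1027/85, 5280/437, 6307/522, 62043/5135, 316522/26197

Using the convergent recurrence p_i = a_i*p_{i-1} + p_{i-2}, q_i = a_i*q_{i-1} + q_{i-2} with p_{-2}=0, p_{-1}=1, q_{-2}=1, q_{-1}=0:
  i=0: a_0=12, p_0 = 12*1 + 0 = 12, q_0 = 12*0 + 1 = 1.
  i=1: a_1=12, p_1 = 12*12 + 1 = 145, q_1 = 12*1 + 0 = 12.
  i=2: a_2=7, p_2 = 7*145 + 12 = 1027, q_2 = 7*12 + 1 = 85.
  i=3: a_3=5, p_3 = 5*1027 + 145 = 5280, q_3 = 5*85 + 12 = 437.
  i=4: a_4=1, p_4 = 1*5280 + 1027 = 6307, q_4 = 1*437 + 85 = 522.
  i=5: a_5=9, p_5 = 9*6307 + 5280 = 62043, q_5 = 9*522 + 437 = 5135.
  i=6: a_6=5, p_6 = 5*62043 + 6307 = 316522, q_6 = 5*5135 + 522 = 26197.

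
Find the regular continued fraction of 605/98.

[6; 5, 1, 3, 4]

Run the Euclidean algorithm on 605 and 98; the successive quotients are the partial quotients a_0, a_1, ... (each step inverts the fractional part left over by the previous one):
  605 = 6*98 + 17, so a_0 = 6.
  98 = 5*17 + 13, so a_1 = 5.
  17 = 1*13 + 4, so a_2 = 1.
  13 = 3*4 + 1, so a_3 = 3.
  4 = 4*1 + 0, so a_4 = 4.
The remainder reaches 0 after 5 divisions, so the expansion has 5 partial quotients, read off in order.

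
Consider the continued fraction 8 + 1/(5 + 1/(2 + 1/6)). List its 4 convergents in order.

8/1, 41/5, 90/11, 581/71

Using the convergent recurrence p_i = a_i*p_{i-1} + p_{i-2}, q_i = a_i*q_{i-1} + q_{i-2} with p_{-2}=0, p_{-1}=1, q_{-2}=1, q_{-1}=0:
  i=0: a_0=8, p_0 = 8*1 + 0 = 8, q_0 = 8*0 + 1 = 1.
  i=1: a_1=5, p_1 = 5*8 + 1 = 41, q_1 = 5*1 + 0 = 5.
  i=2: a_2=2, p_2 = 2*41 + 8 = 90, q_2 = 2*5 + 1 = 11.
  i=3: a_3=6, p_3 = 6*90 + 41 = 581, q_3 = 6*11 + 5 = 71.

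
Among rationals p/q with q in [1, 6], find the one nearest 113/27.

Expand x = 113/27 as a continued fraction with the Euclidean algorithm:
  113 = 4*27 + 5, so a_0 = 4.
  27 = 5*5 + 2, so a_1 = 5.
  5 = 2*2 + 1, so a_2 = 2.
  2 = 2*1 + 0, so a_3 = 2.
so x = [4; 5, 2, 2].
Convergents (p_i = a_i*p_{i-1} + p_{i-2}, q_i = a_i*q_{i-1} + q_{i-2} with p_{-2}=0, p_{-1}=1, q_{-2}=1, q_{-1}=0), until the denominator exceeds 6:
  i=0: a_0=4, p_0 = 4*1 + 0 = 4, q_0 = 4*0 + 1 = 1.
  i=1: a_1=5, p_1 = 5*4 + 1 = 21, q_1 = 5*1 + 0 = 5.
  i=2: a_2=2, p_2 = 2*21 + 4 = 46, q_2 = 2*5 + 1 = 11.
q_2 = 11 > 6, so the last convergent with denominator <= 6 is p_1/q_1 = 21/5.
The closest fraction with denominator <= 6 is either p_1/q_1 or the intermediate fraction (k*p_1 + p_0)/(k*q_1 + q_0) with the largest k >= 1 whose denominator stays <= 6; these approach x as k grows, and every other convergent or intermediate fraction in range is farther away.
Largest k: floor((6 - q_0)/q_1) = floor((6 - 1)/5) = 1.
That gives (1*21 + 4)/(1*5 + 1) = 25/6.
Compare the errors: |x - 21/5| = |113*5 - 21*27|/(27*5) = 2/135, and |x - 25/6| = |113*6 - 25*27|/(27*6) = 3/162.
Cross-multiplying, 2*162 = 324 < 405 = 3*135, so 2/135 is smaller: the convergent 21/5 is closer to x than 25/6.

21/5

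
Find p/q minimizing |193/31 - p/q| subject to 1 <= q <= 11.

Expand x = 193/31 as a continued fraction with the Euclidean algorithm:
  193 = 6*31 + 7, so a_0 = 6.
  31 = 4*7 + 3, so a_1 = 4.
  7 = 2*3 + 1, so a_2 = 2.
  3 = 3*1 + 0, so a_3 = 3.
so x = [6; 4, 2, 3].
Convergents (p_i = a_i*p_{i-1} + p_{i-2}, q_i = a_i*q_{i-1} + q_{i-2} with p_{-2}=0, p_{-1}=1, q_{-2}=1, q_{-1}=0), until the denominator exceeds 11:
  i=0: a_0=6, p_0 = 6*1 + 0 = 6, q_0 = 6*0 + 1 = 1.
  i=1: a_1=4, p_1 = 4*6 + 1 = 25, q_1 = 4*1 + 0 = 4.
  i=2: a_2=2, p_2 = 2*25 + 6 = 56, q_2 = 2*4 + 1 = 9.
  i=3: a_3=3, p_3 = 3*56 + 25 = 193, q_3 = 3*9 + 4 = 31.
q_3 = 31 > 11, so the last convergent with denominator <= 11 is p_2/q_2 = 56/9.
The closest fraction with denominator <= 11 is either p_2/q_2 or the intermediate fraction (k*p_2 + p_1)/(k*q_2 + q_1) with the largest k >= 1 whose denominator stays <= 11; these approach x as k grows, and every other convergent or intermediate fraction in range is farther away.
Largest k: floor((11 - q_1)/q_2) = floor((11 - 4)/9) = 0.
Since k = 0, no intermediate fraction beyond p_2/q_2 has denominator <= 11, so the convergent 56/9 is the closest (its error is |193*9 - 56*31|/(31*9) = 1/279).

56/9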